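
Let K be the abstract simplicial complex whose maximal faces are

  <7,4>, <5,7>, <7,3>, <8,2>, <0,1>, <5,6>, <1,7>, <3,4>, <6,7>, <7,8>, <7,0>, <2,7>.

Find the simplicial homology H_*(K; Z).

H_0 = Z,  H_1 = Z^4.

Take the total order 0 < 1 < 2 < 3 < 4 < 5 < 6 < 7 < 8 on the vertex set. Then K (dimension 1) consists of the simplices:

  0-simplices (9): [0], [1], [2], [3], [4], [5], [6], [7], [8]
  1-simplices (12): [0,1], [0,7], [1,7], [2,7], [2,8], [3,4], [3,7], [4,7], [5,6], [5,7], [6,7], [7,8]

Hence C_0 ≅ Z^9, C_1 ≅ Z^12.

The boundary map ∂_1: C_1 → C_0 maps an edge to its endpoints' difference, ∂[p,q] = q − p. For instance
  ∂[2,7] = [7] − [2].
As a 9×12 matrix over Z this has rank 8, with invariant factors (1,1,1,1,1,1,1,1).

From H_k ≅ ker(∂_k) / im(∂_{k+1}) we obtain:

  H_0: rank C_0 − rank ∂_1 = 9 − 8 = 1, and the invariant factors of ∂_1 are all 1, so H_0 ≅ Z.
  H_1: rank ker ∂_1 − rank ∂_2 = (12 − 8) − 0 = 4, and there is no ∂_2, so H_1 ≅ Z^4.

As a check, the Euler characteristic is 9 − 12 = -3, which agrees with 1 − 4 = -3.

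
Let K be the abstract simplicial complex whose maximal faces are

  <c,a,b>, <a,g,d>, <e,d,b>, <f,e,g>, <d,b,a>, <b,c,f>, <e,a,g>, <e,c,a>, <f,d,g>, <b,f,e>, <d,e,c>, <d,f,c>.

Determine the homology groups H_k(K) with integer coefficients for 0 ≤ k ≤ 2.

Fix the vertex order a < b < c < d < e < f < g and write every simplex with vertices in increasing order. Then dim K = 2 and the simplices of K are:

  0-simplices (7): a, b, c, d, e, f, g
  1-simplices (18): ab, ac, ad, ae, ag, bc, bd, be, bf, cd, ce, cf, de, df, dg, ef, eg, fg
  2-simplices (12): abc, abd, ace, adg, aeg, bcf, bde, bef, cde, cdf, dfg, efg

giving chain groups C_0 ≅ Z^7, C_1 ≅ Z^18, C_2 ≅ Z^12.

The boundary map ∂_1: C_1 → C_0 is given by ∂[p,q] = [q] − [p].
The 7×18 boundary matrix has rank 6 and Smith normal form diag(1,1,1,1,1,1).

Boundary ∂_2: C_2 → C_1 maps a triangle to the signed sum of its edges. For instance
  ∂bde = de − be + bd,
  ∂cdf = df − cf + cd.
This gives a 18×12 integer matrix of rank 12; reducing to Smith normal form yields diagonal entries (1,1,1,1,1,1,1,1,1,1,1,2).

Reading off H_k = ker ∂_k / im ∂_{k+1}:

  H_0: rank C_0 − rank ∂_1 = 7 − 6 = 1, and the invariant factors of ∂_1 are all 1, so H_0 ≅ Z.
  H_1: rank ker ∂_1 − rank ∂_2 = (18 − 6) − 12 = 0, and ∂_2 has invariant factor 2 > 1, so H_1 ≅ Z_2.
  H_2: rank ker ∂_2 − rank ∂_3 = (12 − 12) − 0 = 0, and there is no ∂_3, so H_2 ≅ 0.

H_0 ≅ Z,  H_1 ≅ Z_2,  H_2 = 0.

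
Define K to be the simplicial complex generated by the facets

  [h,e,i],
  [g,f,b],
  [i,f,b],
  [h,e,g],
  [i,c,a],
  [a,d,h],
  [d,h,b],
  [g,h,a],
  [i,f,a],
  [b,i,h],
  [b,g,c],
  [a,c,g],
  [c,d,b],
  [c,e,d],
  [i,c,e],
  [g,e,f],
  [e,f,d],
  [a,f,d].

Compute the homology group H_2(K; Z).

K has 9 vertices, 27 edges, 18 triangles.
rank ∂_2 = 17, rank ∂_3 = 0 ⇒ b_2 = 18 − 17 − 0 = 1. So H_2 = Z.

H_2 ≅ Z.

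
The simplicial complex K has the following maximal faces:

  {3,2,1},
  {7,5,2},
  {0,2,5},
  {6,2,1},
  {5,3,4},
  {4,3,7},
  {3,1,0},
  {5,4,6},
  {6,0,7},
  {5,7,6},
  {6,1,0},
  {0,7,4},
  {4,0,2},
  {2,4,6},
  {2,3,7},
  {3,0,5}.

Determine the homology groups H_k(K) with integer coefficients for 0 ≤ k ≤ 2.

Order the vertices as 0 < 1 < 2 < 3 < 4 < 5 < 6 < 7. Listing each simplex with vertices in this order, K has dimension 2 with simplices:

  0-simplices (8): [0], [1], [2], [3], [4], [5], [6], [7]
  1-simplices (24): (24 of them)
  2-simplices (16): [0,1,3], [0,1,6], [0,2,4], [0,2,5], [0,3,5], [0,4,7], [0,6,7], [1,2,3], [1,2,6], [2,3,7], [2,4,6], [2,5,7], [3,4,5], [3,4,7], [4,5,6], [5,6,7]

so the chain groups are C_0 ≅ Z^8, C_1 ≅ Z^24, C_2 ≅ Z^16.

∂_1: C_1 → C_0 maps an edge to its endpoints' difference, ∂[p,q] = q − p.
As a 8×24 matrix over Z this has rank 7, with invariant factors (1,1,1,1,1,1,1).

The boundary map ∂_2: C_2 → C_1 maps a triangle to the signed sum of its edges. For instance
  ∂[3,4,5] = [4,5] − [3,5] + [3,4],
  ∂[3,4,7] = [4,7] − [3,7] + [3,4].
This gives a 24×16 integer matrix of rank 15; reducing to Smith normal form yields diagonal entries (1,1,1,1,1,1,1,1,1,1,1,1,1,1,1).

Now H_k = ker ∂_k / im ∂_{k+1}, so:

  H_0: rank C_0 − rank ∂_1 = 8 − 7 = 1, and the invariant factors of ∂_1 are all 1, so H_0 ≅ Z.
  H_1: rank ker ∂_1 − rank ∂_2 = (24 − 7) − 15 = 2, and the invariant factors of ∂_2 are all 1, so H_1 ≅ Z^2.
  H_2: rank ker ∂_2 − rank ∂_3 = (16 − 15) − 0 = 1, and there is no ∂_3, so H_2 ≅ Z.

H_0 = Z,  H_1 = Z^2,  H_2 = Z.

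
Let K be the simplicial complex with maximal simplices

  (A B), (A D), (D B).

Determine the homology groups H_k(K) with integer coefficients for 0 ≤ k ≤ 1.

We work with the vertex ordering A < B < D. The simplices of K, each written with vertices in increasing order, are:

  0-simplices (3): A, B, D
  1-simplices (3): AB, AD, BD

so the chain groups are C_0 ≅ Z^3, C_1 ≅ Z^3.

Boundary ∂_1: C_1 → C_0 maps an edge to its endpoints' difference, ∂[p,q] = q − p. For instance
  ∂AB = B − A.
As a 3×3 matrix over Z this has rank 2, with invariant factors (1,1).

Now H_k = ker ∂_k / im ∂_{k+1}, so:

  H_0: rank C_0 − rank ∂_1 = 3 − 2 = 1, and the invariant factors of ∂_1 are all 1, so H_0 = Z.
  H_1: rank ker ∂_1 − rank ∂_2 = (3 − 2) − 0 = 1, and there is no ∂_2, so H_1 = Z.

(K is a triangulation of the circle S^1.)

H_0 ≅ Z,  H_1 ≅ Z.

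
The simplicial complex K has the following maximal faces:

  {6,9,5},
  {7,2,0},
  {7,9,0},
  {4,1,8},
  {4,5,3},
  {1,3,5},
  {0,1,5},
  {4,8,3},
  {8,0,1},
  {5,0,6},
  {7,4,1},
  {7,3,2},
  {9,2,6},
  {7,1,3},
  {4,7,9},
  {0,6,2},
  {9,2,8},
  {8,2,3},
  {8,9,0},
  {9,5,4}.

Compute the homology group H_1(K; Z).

We work with the vertex ordering 0 < 1 < 2 < 3 < 4 < 5 < 6 < 7 < 8 < 9. The simplices of K, each written with vertices in increasing order, are:

  0-simplices (10): [0], [1], [2], [3], [4], [5], [6], [7], [8], [9]
  1-simplices (30): (30 of them)
  2-simplices (20): (20 of them)

giving chain groups C_0 ≅ Z^10, C_1 ≅ Z^30, C_2 ≅ Z^20.

The boundary map ∂_1: C_1 → C_0 sends each edge [p,q] (with p < q) to q − p. For instance
  ∂[4,9] = [9] − [4].
As a 10×30 matrix over Z this has rank 9, with invariant factors (1,1,1,1,1,1,1,1,1).

∂_2: C_2 → C_1 sends each 2-simplex [p,q,r] to [q,r] − [p,r] + [p,q]. For instance
  ∂[1,3,5] = [3,5] − [1,5] + [1,3],
  ∂[2,3,8] = [3,8] − [2,8] + [2,3].
The resulting 30×20 matrix has rank 20, and its Smith normal form has invariant factors (1,1,1,1,1,1,1,1,1,1,1,1,1,1,1,1,1,1,1,2).

From H_k ≅ ker(∂_k) / im(∂_{k+1}) we obtain:

  H_1: rank ker ∂_1 − rank ∂_2 = (30 − 9) − 20 = 1, and ∂_2 has invariant factor 2 > 1, so H_1 = Z × Z/2.

H_1 = Z × Z/2.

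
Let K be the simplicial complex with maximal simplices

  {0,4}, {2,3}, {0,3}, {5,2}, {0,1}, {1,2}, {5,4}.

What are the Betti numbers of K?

Fix the vertex order 0 < 1 < 2 < 3 < 4 < 5 and write every simplex with vertices in increasing order. Then dim K = 1 and the simplices of K are:

  0-simplices (6): [0], [1], [2], [3], [4], [5]
  1-simplices (7): [0,1], [0,3], [0,4], [1,2], [2,3], [2,5], [4,5]

Hence C_0 ≅ Z^6, C_1 ≅ Z^7.

∂_1: C_1 → C_0 sends each edge [p,q] (with p < q) to q − p.
This gives a 6×7 integer matrix of rank 5; reducing to Smith normal form yields diagonal entries (1,1,1,1,1).

Reading off H_k = ker ∂_k / im ∂_{k+1}:

  H_0: rank C_0 − rank ∂_1 = 6 − 5 = 1, and the invariant factors of ∂_1 are all 1, so H_0 ≅ Z.
  H_1: rank ker ∂_1 − rank ∂_2 = (7 − 5) − 0 = 2, and there is no ∂_2, so H_1 ≅ Z^2.

As a check, the Euler characteristic is 6 − 7 = -1, which agrees with 1 − 2 = -1.

Hence the Betti numbers are b_0 = 1, b_1 = 2.

b_0 = 1, b_1 = 2.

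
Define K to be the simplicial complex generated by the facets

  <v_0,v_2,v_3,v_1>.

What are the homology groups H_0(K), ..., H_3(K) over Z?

Fix the vertex order v_0 < v_1 < v_2 < v_3 and write every simplex with vertices in increasing order. Then dim K = 3 and the simplices of K are:

  0-simplices (4): [v_0], [v_1], [v_2], [v_3]
  1-simplices (6): [v_0,v_1], [v_0,v_2], [v_0,v_3], [v_1,v_2], [v_1,v_3], [v_2,v_3]
  2-simplices (4): [v_0,v_1,v_2], [v_0,v_1,v_3], [v_0,v_2,v_3], [v_1,v_2,v_3]
  3-simplices (1): [v_0,v_1,v_2,v_3]

Hence C_0 ≅ Z^4, C_1 ≅ Z^6, C_2 ≅ Z^4, C_3 ≅ Z^1.

∂_1: C_1 → C_0 maps an edge to its endpoints' difference, ∂[p,q] = q − p. For instance
  ∂[v_2,v_3] = [v_3] − [v_2].
This gives a 4×6 integer matrix of rank 3; reducing to Smith normal form yields diagonal entries (1,1,1).

The boundary map ∂_2: C_2 → C_1 acts by ∂[p,q,r] = [q,r] − [p,r] + [p,q]. For instance
  ∂[v_0,v_1,v_3] = [v_1,v_3] − [v_0,v_3] + [v_0,v_1],
  ∂[v_0,v_2,v_3] = [v_2,v_3] − [v_0,v_3] + [v_0,v_2].
The 6×4 boundary matrix has rank 3 and Smith normal form diag(1,1,1).

Boundary ∂_3: C_3 → C_2 sends each 3-simplex σ to the alternating sum Σ_i (−1)^i (σ with its i-th vertex removed). For instance
  ∂[v_0,v_1,v_2,v_3] = [v_1,v_2,v_3] − [v_0,v_2,v_3] + [v_0,v_1,v_3] − [v_0,v_1,v_2].
The resulting 4×1 matrix has rank 1, and its Smith normal form has invariant factors (1).

Reading off H_k = ker ∂_k / im ∂_{k+1}:

  H_0: rank C_0 − rank ∂_1 = 4 − 3 = 1, and the invariant factors of ∂_1 are all 1, so H_0 ≅ Z.
  H_1: rank ker ∂_1 − rank ∂_2 = (6 − 3) − 3 = 0, and the invariant factors of ∂_2 are all 1, so H_1 ≅ 0.
  H_2: rank ker ∂_2 − rank ∂_3 = (4 − 3) − 1 = 0, and the invariant factors of ∂_3 are all 1, so H_2 ≅ 0.
  H_3: rank ker ∂_3 − rank ∂_4 = (1 − 1) − 0 = 0, and there is no ∂_4, so H_3 ≅ 0.

As a check, the Euler characteristic is 4 − 6 + 4 − 1 = 1, which agrees with 1 − 0 + 0 − 0 = 1.
(K is a triangulation of the 3-simplex.)

H_0 ≅ Z,  H_1 = 0,  H_2 = 0,  H_3 = 0.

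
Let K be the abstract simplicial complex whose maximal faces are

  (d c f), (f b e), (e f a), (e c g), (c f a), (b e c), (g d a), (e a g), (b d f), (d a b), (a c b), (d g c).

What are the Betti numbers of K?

b_0 = 1, b_1 = 0, b_2 = 0.

Order the vertices as a < b < c < d < e < f < g. Listing each simplex with vertices in this order, K has dimension 2 with simplices:

  0-simplices (7): a, b, c, d, e, f, g
  1-simplices (18): ab, ac, ad, ae, af, ag, bc, bd, be, bf, cd, ce, cf, cg, df, dg, ef, eg
  2-simplices (12): abc, abd, acf, adg, aef, aeg, bce, bdf, bef, cdf, cdg, ceg

so the chain groups are C_0 ≅ Z^7, C_1 ≅ Z^18, C_2 ≅ Z^12.

Boundary ∂_1: C_1 → C_0 maps an edge to its endpoints' difference, ∂[p,q] = q − p. For instance
  ∂dg = g − d.
This gives a 7×18 integer matrix of rank 6; reducing to Smith normal form yields diagonal entries (1,1,1,1,1,1).

Boundary ∂_2: C_2 → C_1 sends each 2-simplex [p,q,r] to [q,r] − [p,r] + [p,q]. For instance
  ∂adg = dg − ag + ad,
  ∂abd = bd − ad + ab.
As a 18×12 matrix over Z this has rank 12, with invariant factors (1,1,1,1,1,1,1,1,1,1,1,2).

From H_k ≅ ker(∂_k) / im(∂_{k+1}) we obtain:

  H_0: rank C_0 − rank ∂_1 = 7 − 6 = 1, and the invariant factors of ∂_1 are all 1, so H_0 ≅ Z.
  H_1: rank ker ∂_1 − rank ∂_2 = (18 − 6) − 12 = 0, and ∂_2 has invariant factor 2 > 1, so H_1 ≅ Z_2.
  H_2: rank ker ∂_2 − rank ∂_3 = (12 − 12) − 0 = 0, and there is no ∂_3, so H_2 ≅ 0.

Hence the Betti numbers are b_0 = 1, b_1 = 0, b_2 = 0.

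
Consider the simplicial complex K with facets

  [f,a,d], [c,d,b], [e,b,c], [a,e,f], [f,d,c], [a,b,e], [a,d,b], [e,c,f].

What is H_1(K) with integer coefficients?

H_1 ≅ 0.

Order the vertices as a < b < c < d < e < f. Listing each simplex with vertices in this order, K has dimension 2 with simplices:

  0-simplices (6): a, b, c, d, e, f
  1-simplices (12): ab, ad, ae, af, bc, bd, be, cd, ce, cf, df, ef
  2-simplices (8): abd, abe, adf, aef, bcd, bce, cdf, cef

giving chain groups C_0 ≅ Z^6, C_1 ≅ Z^12, C_2 ≅ Z^8.

∂_1: C_1 → C_0 sends each edge [p,q] (with p < q) to q − p.
This gives a 6×12 integer matrix of rank 5; reducing to Smith normal form yields diagonal entries (1,1,1,1,1).

Boundary ∂_2: C_2 → C_1 acts by ∂[p,q,r] = [q,r] − [p,r] + [p,q]. For instance
  ∂abe = be − ae + ab,
  ∂cef = ef − cf + ce.
The 12×8 boundary matrix has rank 7 and Smith normal form diag(1,1,1,1,1,1,1).

Computing H_k = (kernel of ∂_k) / (image of ∂_{k+1}):

  H_1: rank ker ∂_1 − rank ∂_2 = (12 − 5) − 7 = 0, and the invariant factors of ∂_2 are all 1, so H_1 = 0.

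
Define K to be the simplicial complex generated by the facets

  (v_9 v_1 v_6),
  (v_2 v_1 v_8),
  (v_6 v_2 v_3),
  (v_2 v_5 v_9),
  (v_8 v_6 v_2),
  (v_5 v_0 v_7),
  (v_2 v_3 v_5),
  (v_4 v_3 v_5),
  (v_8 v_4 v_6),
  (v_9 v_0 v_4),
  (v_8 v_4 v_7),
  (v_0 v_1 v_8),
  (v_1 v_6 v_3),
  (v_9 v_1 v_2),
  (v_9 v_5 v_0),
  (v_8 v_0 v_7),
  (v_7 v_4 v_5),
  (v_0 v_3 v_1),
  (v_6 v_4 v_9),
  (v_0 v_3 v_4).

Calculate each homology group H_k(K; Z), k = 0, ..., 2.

Order the vertices as v_0 < v_1 < v_2 < v_3 < v_4 < v_5 < v_6 < v_7 < v_8 < v_9. Listing each simplex with vertices in this order, K has dimension 2 with simplices:

  0-simplices (10): [v_0], [v_1], [v_2], [v_3], [v_4], [v_5], [v_6], [v_7], [v_8], [v_9]
  1-simplices (30): (30 of them)
  2-simplices (20): (20 of them)

Hence C_0 ≅ Z^10, C_1 ≅ Z^30, C_2 ≅ Z^20.

∂_1: C_1 → C_0 sends each edge [p,q] (with p < q) to q − p.
As a 10×30 matrix over Z this has rank 9, with invariant factors (1,1,1,1,1,1,1,1,1).

∂_2: C_2 → C_1 acts by ∂[p,q,r] = [q,r] − [p,r] + [p,q]. For instance
  ∂[v_4,v_5,v_7] = [v_5,v_7] − [v_4,v_7] + [v_4,v_5],
  ∂[v_4,v_6,v_8] = [v_6,v_8] − [v_4,v_8] + [v_4,v_6].
The resulting 30×20 matrix has rank 20, and its Smith normal form has invariant factors (1,1,1,1,1,1,1,1,1,1,1,1,1,1,1,1,1,1,1,2).

Computing H_k = (kernel of ∂_k) / (image of ∂_{k+1}):

  H_0: rank C_0 − rank ∂_1 = 10 − 9 = 1, and the invariant factors of ∂_1 are all 1, so H_0 = Z.
  H_1: rank ker ∂_1 − rank ∂_2 = (30 − 9) − 20 = 1, and ∂_2 has invariant factor 2 > 1, so H_1 = Z ⊕ Z/2Z.
  H_2: rank ker ∂_2 − rank ∂_3 = (20 − 20) − 0 = 0, and there is no ∂_3, so H_2 = 0.

As a check, the Euler characteristic is 10 − 30 + 20 = 0, which agrees with 1 − 1 + 0 = 0.

H_0 = Z,  H_1 = Z ⊕ Z/2Z,  H_2 = 0.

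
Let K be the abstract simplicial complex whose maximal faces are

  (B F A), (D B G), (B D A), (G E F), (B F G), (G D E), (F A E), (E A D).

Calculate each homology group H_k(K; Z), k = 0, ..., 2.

K has 6 vertices, 12 edges, 8 triangles.
rank ∂_0 = 0, rank ∂_1 = 5 ⇒ b_0 = 6 − 0 − 5 = 1; all invariant factors of ∂_1 are 1 so no torsion. So H_0 = Z.
rank ∂_1 = 5, rank ∂_2 = 7 ⇒ b_1 = 12 − 5 − 7 = 0; all invariant factors of ∂_2 are 1 so no torsion. So H_1 = 0.
rank ∂_2 = 7, rank ∂_3 = 0 ⇒ b_2 = 8 − 7 − 0 = 1. So H_2 = Z.

H_0 = Z,  H_1 = 0,  H_2 = Z.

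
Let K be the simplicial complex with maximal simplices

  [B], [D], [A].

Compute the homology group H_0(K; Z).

H_0 ≅ Z^3.

Order the vertices as A < B < D. Listing each simplex with vertices in this order, K has dimension 0 with simplices:

  0-simplices (3): A, B, D

so the chain groups are C_0 ≅ Z^3.

Computing H_k = (kernel of ∂_k) / (image of ∂_{k+1}):

  H_0: rank C_0 − rank ∂_1 = 3 − 0 = 3, and there is no ∂_1, so H_0 ≅ Z^3.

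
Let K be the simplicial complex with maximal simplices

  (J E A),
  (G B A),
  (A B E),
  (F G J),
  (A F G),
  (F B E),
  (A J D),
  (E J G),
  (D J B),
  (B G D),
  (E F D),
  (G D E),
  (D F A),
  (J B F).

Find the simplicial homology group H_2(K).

H_2 = Z.

Order the vertices as A < B < D < E < F < G < J. Listing each simplex with vertices in this order, K has dimension 2 with simplices:

  0-simplices (7): A, B, D, E, F, G, J
  1-simplices (21): AB, AD, AE, AF, AG, AJ, BD, BE, BF, BG, BJ, DE, DF, DG, DJ, EF, EG, EJ, FG, FJ, GJ
  2-simplices (14): ABE, ABG, ADF, ADJ, AEJ, AFG, BDG, BDJ, BEF, BFJ, DEF, DEG, EGJ, FGJ

giving chain groups C_0 ≅ Z^7, C_1 ≅ Z^21, C_2 ≅ Z^14.

The boundary map ∂_1: C_1 → C_0 is given by ∂[p,q] = [q] − [p]. For instance
  ∂EJ = J − E.
The 7×21 boundary matrix has rank 6 and Smith normal form diag(1,1,1,1,1,1).

∂_2: C_2 → C_1 sends each 2-simplex [p,q,r] to [q,r] − [p,r] + [p,q]. For instance
  ∂DEF = EF − DF + DE,
  ∂ADF = DF − AF + AD.
The resulting 21×14 matrix has rank 13, and its Smith normal form has invariant factors (1,1,1,1,1,1,1,1,1,1,1,1,1).

Now H_k = ker ∂_k / im ∂_{k+1}, so:

  H_2: rank ker ∂_2 − rank ∂_3 = (14 − 13) − 0 = 1, and there is no ∂_3, so H_2 ≅ Z.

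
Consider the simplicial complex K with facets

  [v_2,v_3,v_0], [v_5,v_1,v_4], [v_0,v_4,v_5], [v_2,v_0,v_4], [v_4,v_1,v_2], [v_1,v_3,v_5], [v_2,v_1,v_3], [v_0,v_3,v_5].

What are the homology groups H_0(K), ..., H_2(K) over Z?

H_0 = Z,  H_1 = 0,  H_2 = Z.

K has 6 vertices, 12 edges, 8 triangles.
rank ∂_0 = 0, rank ∂_1 = 5 ⇒ b_0 = 6 − 0 − 5 = 1; all invariant factors of ∂_1 are 1 so no torsion. So H_0 ≅ Z.
rank ∂_1 = 5, rank ∂_2 = 7 ⇒ b_1 = 12 − 5 − 7 = 0; all invariant factors of ∂_2 are 1 so no torsion. So H_1 ≅ 0.
rank ∂_2 = 7, rank ∂_3 = 0 ⇒ b_2 = 8 − 7 − 0 = 1. So H_2 ≅ Z.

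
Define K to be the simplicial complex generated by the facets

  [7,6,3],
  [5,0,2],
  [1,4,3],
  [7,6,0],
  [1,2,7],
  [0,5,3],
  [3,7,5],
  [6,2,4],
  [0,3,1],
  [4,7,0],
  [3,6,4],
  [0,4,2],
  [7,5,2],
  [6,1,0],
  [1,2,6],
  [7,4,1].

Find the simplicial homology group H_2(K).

H_2 ≅ Z.

We work with the vertex ordering 0 < 1 < 2 < 3 < 4 < 5 < 6 < 7. The simplices of K, each written with vertices in increasing order, are:

  0-simplices (8): [0], [1], [2], [3], [4], [5], [6], [7]
  1-simplices (24): (24 of them)
  2-simplices (16): [0,1,3], [0,1,6], [0,2,4], [0,2,5], [0,3,5], [0,4,7], [0,6,7], [1,2,6], [1,2,7], [1,3,4], [1,4,7], [2,4,6], [2,5,7], [3,4,6], [3,5,7], [3,6,7]

Hence C_0 ≅ Z^8, C_1 ≅ Z^24, C_2 ≅ Z^16.

Boundary ∂_1: C_1 → C_0 sends each edge [p,q] (with p < q) to q − p. For instance
  ∂[4,7] = [7] − [4].
This gives a 8×24 integer matrix of rank 7; reducing to Smith normal form yields diagonal entries (1,1,1,1,1,1,1).

The boundary map ∂_2: C_2 → C_1 maps a triangle to the signed sum of its edges. For instance
  ∂[3,6,7] = [6,7] − [3,7] + [3,6],
  ∂[1,2,6] = [2,6] − [1,6] + [1,2].
The 24×16 boundary matrix has rank 15 and Smith normal form diag(1,1,1,1,1,1,1,1,1,1,1,1,1,1,1).

Reading off H_k = ker ∂_k / im ∂_{k+1}:

  H_2: rank ker ∂_2 − rank ∂_3 = (16 − 15) − 0 = 1, and there is no ∂_3, so H_2 ≅ Z.

(K is a triangulation of the torus T^2.)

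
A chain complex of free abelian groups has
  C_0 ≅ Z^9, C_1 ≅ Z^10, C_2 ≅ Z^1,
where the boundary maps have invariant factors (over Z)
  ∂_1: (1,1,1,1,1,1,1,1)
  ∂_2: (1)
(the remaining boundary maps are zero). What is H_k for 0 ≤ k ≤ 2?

H_0 ≅ Z,  H_1 ≅ Z,  H_2 = 0.

H_0: b_0 = 9 − 0 − 8 = 1; torsion from ∂_1 factors > 1: none. So H_0 ≅ Z.
H_1: b_1 = 10 − 8 − 1 = 1; torsion from ∂_2 factors > 1: none. So H_1 ≅ Z.
H_2: b_2 = 1 − 1 − 0 = 0; torsion from ∂_3 factors > 1: none. So H_2 ≅ 0.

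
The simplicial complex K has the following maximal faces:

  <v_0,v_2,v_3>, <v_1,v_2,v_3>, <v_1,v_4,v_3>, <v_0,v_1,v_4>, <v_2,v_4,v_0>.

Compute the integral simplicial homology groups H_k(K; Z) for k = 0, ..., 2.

H_0 = Z,  H_1 = Z,  H_2 = 0.

Fix the vertex order v_0 < v_1 < v_2 < v_3 < v_4 and write every simplex with vertices in increasing order. Then dim K = 2 and the simplices of K are:

  0-simplices (5): [v_0], [v_1], [v_2], [v_3], [v_4]
  1-simplices (10): [v_0,v_1], [v_0,v_2], [v_0,v_3], [v_0,v_4], [v_1,v_2], [v_1,v_3], [v_1,v_4], [v_2,v_3], [v_2,v_4], [v_3,v_4]
  2-simplices (5): [v_0,v_1,v_4], [v_0,v_2,v_3], [v_0,v_2,v_4], [v_1,v_2,v_3], [v_1,v_3,v_4]

giving chain groups C_0 ≅ Z^5, C_1 ≅ Z^10, C_2 ≅ Z^5.

Boundary ∂_1: C_1 → C_0 sends each edge [p,q] (with p < q) to q − p.
This gives a 5×10 integer matrix of rank 4; reducing to Smith normal form yields diagonal entries (1,1,1,1).

The boundary map ∂_2: C_2 → C_1 sends each 2-simplex [p,q,r] to [q,r] − [p,r] + [p,q]. For instance
  ∂[v_0,v_2,v_4] = [v_2,v_4] − [v_0,v_4] + [v_0,v_2],
  ∂[v_1,v_2,v_3] = [v_2,v_3] − [v_1,v_3] + [v_1,v_2].
This gives a 10×5 integer matrix of rank 5; reducing to Smith normal form yields diagonal entries (1,1,1,1,1).

From H_k ≅ ker(∂_k) / im(∂_{k+1}) we obtain:

  H_0: rank C_0 − rank ∂_1 = 5 − 4 = 1, and the invariant factors of ∂_1 are all 1, so H_0 = Z.
  H_1: rank ker ∂_1 − rank ∂_2 = (10 − 4) − 5 = 1, and the invariant factors of ∂_2 are all 1, so H_1 = Z.
  H_2: rank ker ∂_2 − rank ∂_3 = (5 − 5) − 0 = 0, and there is no ∂_3, so H_2 = 0.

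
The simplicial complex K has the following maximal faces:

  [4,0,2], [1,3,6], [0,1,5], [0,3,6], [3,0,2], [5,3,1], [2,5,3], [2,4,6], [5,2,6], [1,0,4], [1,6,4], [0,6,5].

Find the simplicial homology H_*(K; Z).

Order the vertices as 0 < 1 < 2 < 3 < 4 < 5 < 6. Listing each simplex with vertices in this order, K has dimension 2 with simplices:

  0-simplices (7): [0], [1], [2], [3], [4], [5], [6]
  1-simplices (18): [0,1], [0,2], [0,3], [0,4], [0,5], [0,6], [1,3], [1,4], [1,5], [1,6], [2,3], [2,4], [2,5], [2,6], [3,5], [3,6], [4,6], [5,6]
  2-simplices (12): [0,1,4], [0,1,5], [0,2,3], [0,2,4], [0,3,6], [0,5,6], [1,3,5], [1,3,6], [1,4,6], [2,3,5], [2,4,6], [2,5,6]

so the chain groups are C_0 ≅ Z^7, C_1 ≅ Z^18, C_2 ≅ Z^12.

The boundary map ∂_1: C_1 → C_0 maps an edge to its endpoints' difference, ∂[p,q] = q − p.
As a 7×18 matrix over Z this has rank 6, with invariant factors (1,1,1,1,1,1).

The boundary map ∂_2: C_2 → C_1 sends each 2-simplex [p,q,r] to [q,r] − [p,r] + [p,q]. For instance
  ∂[1,3,5] = [3,5] − [1,5] + [1,3],
  ∂[0,1,4] = [1,4] − [0,4] + [0,1].
This gives a 18×12 integer matrix of rank 12; reducing to Smith normal form yields diagonal entries (1,1,1,1,1,1,1,1,1,1,1,2).

Now H_k = ker ∂_k / im ∂_{k+1}, so:

  H_0: rank C_0 − rank ∂_1 = 7 − 6 = 1, and the invariant factors of ∂_1 are all 1, so H_0 = Z.
  H_1: rank ker ∂_1 − rank ∂_2 = (18 − 6) − 12 = 0, and ∂_2 has invariant factor 2 > 1, so H_1 = Z_2.
  H_2: rank ker ∂_2 − rank ∂_3 = (12 − 12) − 0 = 0, and there is no ∂_3, so H_2 = 0.

H_0 = Z,  H_1 = Z_2,  H_2 = 0.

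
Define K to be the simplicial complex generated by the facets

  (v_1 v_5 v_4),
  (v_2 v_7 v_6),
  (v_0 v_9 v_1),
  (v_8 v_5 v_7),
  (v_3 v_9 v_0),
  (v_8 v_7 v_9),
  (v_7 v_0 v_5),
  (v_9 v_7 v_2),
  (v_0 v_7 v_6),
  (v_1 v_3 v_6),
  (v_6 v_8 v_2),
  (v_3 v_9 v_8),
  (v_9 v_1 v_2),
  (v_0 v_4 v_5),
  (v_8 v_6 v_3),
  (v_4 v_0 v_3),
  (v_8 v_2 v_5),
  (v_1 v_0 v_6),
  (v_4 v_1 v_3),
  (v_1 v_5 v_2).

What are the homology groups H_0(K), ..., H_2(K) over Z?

H_0 = Z,  H_1 = Z ⊕ Z/2,  H_2 = 0.

Order the vertices as v_0 < v_1 < v_2 < v_3 < v_4 < v_5 < v_6 < v_7 < v_8 < v_9. Listing each simplex with vertices in this order, K has dimension 2 with simplices:

  0-simplices (10): [v_0], [v_1], [v_2], [v_3], [v_4], [v_5], [v_6], [v_7], [v_8], [v_9]
  1-simplices (30): (30 of them)
  2-simplices (20): (20 of them)

giving chain groups C_0 ≅ Z^10, C_1 ≅ Z^30, C_2 ≅ Z^20.

∂_1: C_1 → C_0 maps an edge to its endpoints' difference, ∂[p,q] = q − p. For instance
  ∂[v_2,v_6] = [v_6] − [v_2].
As a 10×30 matrix over Z this has rank 9, with invariant factors (1,1,1,1,1,1,1,1,1).

The boundary map ∂_2: C_2 → C_1 acts by ∂[p,q,r] = [q,r] − [p,r] + [p,q]. For instance
  ∂[v_0,v_1,v_9] = [v_1,v_9] − [v_0,v_9] + [v_0,v_1],
  ∂[v_0,v_5,v_7] = [v_5,v_7] − [v_0,v_7] + [v_0,v_5].
The resulting 30×20 matrix has rank 20, and its Smith normal form has invariant factors (1,1,1,1,1,1,1,1,1,1,1,1,1,1,1,1,1,1,1,2).

Reading off H_k = ker ∂_k / im ∂_{k+1}:

  H_0: rank C_0 − rank ∂_1 = 10 − 9 = 1, and the invariant factors of ∂_1 are all 1, so H_0 ≅ Z.
  H_1: rank ker ∂_1 − rank ∂_2 = (30 − 9) − 20 = 1, and ∂_2 has invariant factor 2 > 1, so H_1 ≅ Z ⊕ Z/2.
  H_2: rank ker ∂_2 − rank ∂_3 = (20 − 20) − 0 = 0, and there is no ∂_3, so H_2 ≅ 0.

As a check, the Euler characteristic is 10 − 30 + 20 = 0, which agrees with 1 − 1 + 0 = 0.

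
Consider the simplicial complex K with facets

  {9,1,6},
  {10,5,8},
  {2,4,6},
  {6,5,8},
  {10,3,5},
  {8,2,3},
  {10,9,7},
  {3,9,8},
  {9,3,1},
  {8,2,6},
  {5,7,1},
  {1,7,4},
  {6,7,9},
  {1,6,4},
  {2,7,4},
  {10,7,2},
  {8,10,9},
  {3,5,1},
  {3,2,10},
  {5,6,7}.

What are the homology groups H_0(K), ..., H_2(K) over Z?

H_0 ≅ Z,  H_1 ≅ Z × Z/2,  H_2 = 0.

Fix the vertex order 1 < 2 < 3 < 4 < 5 < 6 < 7 < 8 < 9 < 10 and write every simplex with vertices in increasing order. Then dim K = 2 and the simplices of K are:

  0-simplices (10): [1], [2], [3], [4], [5], [6], [7], [8], [9], [10]
  1-simplices (30): (30 of them)
  2-simplices (20): (20 of them)

Hence C_0 ≅ Z^10, C_1 ≅ Z^30, C_2 ≅ Z^20.

∂_1: C_1 → C_0 maps an edge to its endpoints' difference, ∂[p,q] = q − p.
The resulting 10×30 matrix has rank 9, and its Smith normal form has invariant factors (1,1,1,1,1,1,1,1,1).

The boundary map ∂_2: C_2 → C_1 acts by ∂[p,q,r] = [q,r] − [p,r] + [p,q]. For instance
  ∂[1,4,6] = [4,6] − [1,6] + [1,4],
  ∂[8,9,10] = [9,10] − [8,10] + [8,9].
The resulting 30×20 matrix has rank 20, and its Smith normal form has invariant factors (1,1,1,1,1,1,1,1,1,1,1,1,1,1,1,1,1,1,1,2).

Reading off H_k = ker ∂_k / im ∂_{k+1}:

  H_0: rank C_0 − rank ∂_1 = 10 − 9 = 1, and the invariant factors of ∂_1 are all 1, so H_0 ≅ Z.
  H_1: rank ker ∂_1 − rank ∂_2 = (30 − 9) − 20 = 1, and ∂_2 has invariant factor 2 > 1, so H_1 ≅ Z × Z/2.
  H_2: rank ker ∂_2 − rank ∂_3 = (20 − 20) − 0 = 0, and there is no ∂_3, so H_2 ≅ 0.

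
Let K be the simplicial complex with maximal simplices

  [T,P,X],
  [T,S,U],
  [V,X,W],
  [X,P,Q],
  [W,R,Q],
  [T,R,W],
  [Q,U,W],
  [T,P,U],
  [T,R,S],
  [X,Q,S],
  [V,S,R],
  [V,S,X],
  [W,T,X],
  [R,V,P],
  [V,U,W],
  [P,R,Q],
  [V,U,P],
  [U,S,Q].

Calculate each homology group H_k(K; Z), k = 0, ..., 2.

Order the vertices as P < Q < R < S < T < U < V < W < X. Listing each simplex with vertices in this order, K has dimension 2 with simplices:

  0-simplices (9): P, Q, R, S, T, U, V, W, X
  1-simplices (27): PQ, PR, PT, PU, PV, PX, QR, QS, QU, QW, QX, RS, RT, RV, RW, ST, SU, SV, SX, TU, TW, TX, UV, UW, VW, VX, WX
  2-simplices (18): PQR, PQX, PRV, PTU, PTX, PUV, QRW, QSU, QSX, QUW, RST, RSV, RTW, STU, SVX, TWX, UVW, VWX

giving chain groups C_0 ≅ Z^9, C_1 ≅ Z^27, C_2 ≅ Z^18.

∂_1: C_1 → C_0 is given by ∂[p,q] = [q] − [p]. For instance
  ∂SX = X − S.
The resulting 9×27 matrix has rank 8, and its Smith normal form has invariant factors (1,1,1,1,1,1,1,1).

∂_2: C_2 → C_1 maps a triangle to the signed sum of its edges. For instance
  ∂RTW = TW − RW + RT,
  ∂RSV = SV − RV + RS.
As a 27×18 matrix over Z this has rank 17, with invariant factors (1,1,1,1,1,1,1,1,1,1,1,1,1,1,1,1,1).

Reading off H_k = ker ∂_k / im ∂_{k+1}:

  H_0: rank C_0 − rank ∂_1 = 9 − 8 = 1, and the invariant factors of ∂_1 are all 1, so H_0 = Z.
  H_1: rank ker ∂_1 − rank ∂_2 = (27 − 8) − 17 = 2, and the invariant factors of ∂_2 are all 1, so H_1 = Z^2.
  H_2: rank ker ∂_2 − rank ∂_3 = (18 − 17) − 0 = 1, and there is no ∂_3, so H_2 = Z.

(K is a triangulation of the torus T^2.)

H_0 ≅ Z,  H_1 ≅ Z^2,  H_2 ≅ Z.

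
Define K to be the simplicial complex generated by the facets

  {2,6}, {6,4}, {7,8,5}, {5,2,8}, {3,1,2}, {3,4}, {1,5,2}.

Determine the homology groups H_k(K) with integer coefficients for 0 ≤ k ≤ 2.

H_0 ≅ Z,  H_1 ≅ Z,  H_2 = 0.

Fix the vertex order 1 < 2 < 3 < 4 < 5 < 6 < 7 < 8 and write every simplex with vertices in increasing order. Then dim K = 2 and the simplices of K are:

  0-simplices (8): [1], [2], [3], [4], [5], [6], [7], [8]
  1-simplices (12): [1,2], [1,3], [1,5], [2,3], [2,5], [2,6], [2,8], [3,4], [4,6], [5,7], [5,8], [7,8]
  2-simplices (4): [1,2,3], [1,2,5], [2,5,8], [5,7,8]

so the chain groups are C_0 ≅ Z^8, C_1 ≅ Z^12, C_2 ≅ Z^4.

Boundary ∂_1: C_1 → C_0 maps an edge to its endpoints' difference, ∂[p,q] = q − p.
This gives a 8×12 integer matrix of rank 7; reducing to Smith normal form yields diagonal entries (1,1,1,1,1,1,1).

The boundary map ∂_2: C_2 → C_1 maps a triangle to the signed sum of its edges. For instance
  ∂[5,7,8] = [7,8] − [5,8] + [5,7],
  ∂[1,2,5] = [2,5] − [1,5] + [1,2].
The resulting 12×4 matrix has rank 4, and its Smith normal form has invariant factors (1,1,1,1).

Computing H_k = (kernel of ∂_k) / (image of ∂_{k+1}):

  H_0: rank C_0 − rank ∂_1 = 8 − 7 = 1, and the invariant factors of ∂_1 are all 1, so H_0 = Z.
  H_1: rank ker ∂_1 − rank ∂_2 = (12 − 7) − 4 = 1, and the invariant factors of ∂_2 are all 1, so H_1 = Z.
  H_2: rank ker ∂_2 − rank ∂_3 = (4 − 4) − 0 = 0, and there is no ∂_3, so H_2 = 0.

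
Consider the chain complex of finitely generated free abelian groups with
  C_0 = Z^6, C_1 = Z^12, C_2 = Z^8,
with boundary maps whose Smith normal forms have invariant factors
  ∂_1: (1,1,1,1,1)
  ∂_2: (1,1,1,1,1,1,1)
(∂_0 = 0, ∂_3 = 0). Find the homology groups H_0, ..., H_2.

H_0 = Z,  H_1 = 0,  H_2 = Z.

H_0: b_0 = 6 − 0 − 5 = 1; torsion from ∂_1 factors > 1: none. So H_0 = Z.
H_1: b_1 = 12 − 5 − 7 = 0; torsion from ∂_2 factors > 1: none. So H_1 = 0.
H_2: b_2 = 8 − 7 − 0 = 1; torsion from ∂_3 factors > 1: none. So H_2 = Z.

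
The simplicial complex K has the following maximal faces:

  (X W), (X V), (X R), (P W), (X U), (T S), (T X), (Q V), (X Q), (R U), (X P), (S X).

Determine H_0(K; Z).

H_0 ≅ Z.

K has 9 vertices, 12 edges.
rank ∂_0 = 0, rank ∂_1 = 8 ⇒ b_0 = 9 − 0 − 8 = 1; all invariant factors of ∂_1 are 1 so no torsion. So H_0 ≅ Z.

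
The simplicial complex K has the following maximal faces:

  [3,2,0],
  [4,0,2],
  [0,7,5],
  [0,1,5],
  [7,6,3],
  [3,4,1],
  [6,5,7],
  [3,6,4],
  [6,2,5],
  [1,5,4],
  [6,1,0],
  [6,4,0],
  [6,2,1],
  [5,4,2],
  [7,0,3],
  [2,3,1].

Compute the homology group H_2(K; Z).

Take the total order 0 < 1 < 2 < 3 < 4 < 5 < 6 < 7 on the vertex set. Then K (dimension 2) consists of the simplices:

  0-simplices (8): [0], [1], [2], [3], [4], [5], [6], [7]
  1-simplices (24): (24 of them)
  2-simplices (16): [0,1,5], [0,1,6], [0,2,3], [0,2,4], [0,3,7], [0,4,6], [0,5,7], [1,2,3], [1,2,6], [1,3,4], [1,4,5], [2,4,5], [2,5,6], [3,4,6], [3,6,7], [5,6,7]

so the chain groups are C_0 ≅ Z^8, C_1 ≅ Z^24, C_2 ≅ Z^16.

The boundary map ∂_1: C_1 → C_0 maps an edge to its endpoints' difference, ∂[p,q] = q − p.
As a 8×24 matrix over Z this has rank 7, with invariant factors (1,1,1,1,1,1,1).

Boundary ∂_2: C_2 → C_1 sends each 2-simplex [p,q,r] to [q,r] − [p,r] + [p,q]. For instance
  ∂[3,4,6] = [4,6] − [3,6] + [3,4],
  ∂[2,5,6] = [5,6] − [2,6] + [2,5].
The 24×16 boundary matrix has rank 15 and Smith normal form diag(1,1,1,1,1,1,1,1,1,1,1,1,1,1,1).

Now H_k = ker ∂_k / im ∂_{k+1}, so:

  H_2: rank ker ∂_2 − rank ∂_3 = (16 − 15) − 0 = 1, and there is no ∂_3, so H_2 ≅ Z.

(K is a triangulation of the torus T^2.)

H_2 = Z.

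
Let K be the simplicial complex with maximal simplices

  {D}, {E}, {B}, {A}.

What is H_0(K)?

H_0 ≅ Z^4.

Take the total order A < B < D < E on the vertex set. Then K (dimension 0) consists of the simplices:

  0-simplices (4): A, B, D, E

Hence C_0 ≅ Z^4.

Reading off H_k = ker ∂_k / im ∂_{k+1}:

  H_0: rank C_0 − rank ∂_1 = 4 − 0 = 4, and there is no ∂_1, so H_0 = Z^4.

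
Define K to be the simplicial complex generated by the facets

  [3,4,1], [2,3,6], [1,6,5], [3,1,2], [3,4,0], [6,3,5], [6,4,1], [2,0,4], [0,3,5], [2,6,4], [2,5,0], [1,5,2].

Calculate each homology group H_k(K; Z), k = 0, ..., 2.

Fix the vertex order 0 < 1 < 2 < 3 < 4 < 5 < 6 and write every simplex with vertices in increasing order. Then dim K = 2 and the simplices of K are:

  0-simplices (7): [0], [1], [2], [3], [4], [5], [6]
  1-simplices (18): [0,2], [0,3], [0,4], [0,5], [1,2], [1,3], [1,4], [1,5], [1,6], [2,3], [2,4], [2,5], [2,6], [3,4], [3,5], [3,6], [4,6], [5,6]
  2-simplices (12): [0,2,4], [0,2,5], [0,3,4], [0,3,5], [1,2,3], [1,2,5], [1,3,4], [1,4,6], [1,5,6], [2,3,6], [2,4,6], [3,5,6]

so the chain groups are C_0 ≅ Z^7, C_1 ≅ Z^18, C_2 ≅ Z^12.

The boundary map ∂_1: C_1 → C_0 maps an edge to its endpoints' difference, ∂[p,q] = q − p. For instance
  ∂[2,5] = [5] − [2].
The resulting 7×18 matrix has rank 6, and its Smith normal form has invariant factors (1,1,1,1,1,1).

∂_2: C_2 → C_1 sends each 2-simplex [p,q,r] to [q,r] − [p,r] + [p,q]. For instance
  ∂[1,3,4] = [3,4] − [1,4] + [1,3],
  ∂[2,3,6] = [3,6] − [2,6] + [2,3].
The 18×12 boundary matrix has rank 12 and Smith normal form diag(1,1,1,1,1,1,1,1,1,1,1,2).

From H_k ≅ ker(∂_k) / im(∂_{k+1}) we obtain:

  H_0: rank C_0 − rank ∂_1 = 7 − 6 = 1, and the invariant factors of ∂_1 are all 1, so H_0 ≅ Z.
  H_1: rank ker ∂_1 − rank ∂_2 = (18 − 6) − 12 = 0, and ∂_2 has invariant factor 2 > 1, so H_1 ≅ Z/2Z.
  H_2: rank ker ∂_2 − rank ∂_3 = (12 − 12) − 0 = 0, and there is no ∂_3, so H_2 ≅ 0.

H_0 = Z,  H_1 = Z/2Z,  H_2 = 0.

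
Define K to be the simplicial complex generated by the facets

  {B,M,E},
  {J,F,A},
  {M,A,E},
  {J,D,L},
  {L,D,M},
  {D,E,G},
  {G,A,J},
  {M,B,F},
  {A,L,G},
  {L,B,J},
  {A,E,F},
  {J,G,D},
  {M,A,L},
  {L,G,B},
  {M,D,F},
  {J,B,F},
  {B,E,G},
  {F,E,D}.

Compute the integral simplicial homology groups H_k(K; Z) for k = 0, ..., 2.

H_0 ≅ Z,  H_1 ≅ Z × Z/2,  H_2 = 0.

Take the total order A < B < D < E < F < G < J < L < M on the vertex set. Then K (dimension 2) consists of the simplices:

  0-simplices (9): A, B, D, E, F, G, J, L, M
  1-simplices (27): AE, AF, AG, AJ, AL, AM, BE, BF, BG, BJ, BL, BM, DE, DF, DG, DJ, DL, DM, EF, EG, EM, FJ, FM, GJ, GL, JL, LM
  2-simplices (18): AEF, AEM, AFJ, AGJ, AGL, ALM, BEG, BEM, BFJ, BFM, BGL, BJL, DEF, DEG, DFM, DGJ, DJL, DLM

Hence C_0 ≅ Z^9, C_1 ≅ Z^27, C_2 ≅ Z^18.

The boundary map ∂_1: C_1 → C_0 is given by ∂[p,q] = [q] − [p].
The resulting 9×27 matrix has rank 8, and its Smith normal form has invariant factors (1,1,1,1,1,1,1,1).

Boundary ∂_2: C_2 → C_1 acts by ∂[p,q,r] = [q,r] − [p,r] + [p,q]. For instance
  ∂BJL = JL − BL + BJ,
  ∂AGL = GL − AL + AG.
This gives a 27×18 integer matrix of rank 18; reducing to Smith normal form yields diagonal entries (1,1,1,1,1,1,1,1,1,1,1,1,1,1,1,1,1,2).

From H_k ≅ ker(∂_k) / im(∂_{k+1}) we obtain:

  H_0: rank C_0 − rank ∂_1 = 9 − 8 = 1, and the invariant factors of ∂_1 are all 1, so H_0 ≅ Z.
  H_1: rank ker ∂_1 − rank ∂_2 = (27 − 8) − 18 = 1, and ∂_2 has invariant factor 2 > 1, so H_1 ≅ Z × Z/2.
  H_2: rank ker ∂_2 − rank ∂_3 = (18 − 18) − 0 = 0, and there is no ∂_3, so H_2 ≅ 0.

(K is a triangulation of the Klein bottle.)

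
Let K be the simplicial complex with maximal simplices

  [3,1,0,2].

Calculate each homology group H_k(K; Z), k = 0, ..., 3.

K has 4 vertices, 6 edges, 4 triangles, 1 3-simplex.
rank ∂_0 = 0, rank ∂_1 = 3 ⇒ b_0 = 4 − 0 − 3 = 1; all invariant factors of ∂_1 are 1 so no torsion. So H_0 = Z.
rank ∂_1 = 3, rank ∂_2 = 3 ⇒ b_1 = 6 − 3 − 3 = 0; all invariant factors of ∂_2 are 1 so no torsion. So H_1 = 0.
rank ∂_2 = 3, rank ∂_3 = 1 ⇒ b_2 = 4 − 3 − 1 = 0; all invariant factors of ∂_3 are 1 so no torsion. So H_2 = 0.
rank ∂_3 = 1, rank ∂_4 = 0 ⇒ b_3 = 1 − 1 − 0 = 0. So H_3 = 0.

H_0 = Z,  H_1 = 0,  H_2 = 0,  H_3 = 0.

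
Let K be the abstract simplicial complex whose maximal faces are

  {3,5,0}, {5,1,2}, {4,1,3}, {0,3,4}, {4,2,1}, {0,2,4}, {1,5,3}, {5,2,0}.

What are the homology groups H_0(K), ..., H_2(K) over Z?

H_0 ≅ Z,  H_1 = 0,  H_2 ≅ Z.

Fix the vertex order 0 < 1 < 2 < 3 < 4 < 5 and write every simplex with vertices in increasing order. Then dim K = 2 and the simplices of K are:

  0-simplices (6): [0], [1], [2], [3], [4], [5]
  1-simplices (12): [0,2], [0,3], [0,4], [0,5], [1,2], [1,3], [1,4], [1,5], [2,4], [2,5], [3,4], [3,5]
  2-simplices (8): [0,2,4], [0,2,5], [0,3,4], [0,3,5], [1,2,4], [1,2,5], [1,3,4], [1,3,5]

so the chain groups are C_0 ≅ Z^6, C_1 ≅ Z^12, C_2 ≅ Z^8.

Boundary ∂_1: C_1 → C_0 sends each edge [p,q] (with p < q) to q − p.
The 6×12 boundary matrix has rank 5 and Smith normal form diag(1,1,1,1,1).

∂_2: C_2 → C_1 sends each 2-simplex [p,q,r] to [q,r] − [p,r] + [p,q]. For instance
  ∂[0,2,4] = [2,4] − [0,4] + [0,2],
  ∂[1,3,4] = [3,4] − [1,4] + [1,3].
The 12×8 boundary matrix has rank 7 and Smith normal form diag(1,1,1,1,1,1,1).

From H_k ≅ ker(∂_k) / im(∂_{k+1}) we obtain:

  H_0: rank C_0 − rank ∂_1 = 6 − 5 = 1, and the invariant factors of ∂_1 are all 1, so H_0 ≅ Z.
  H_1: rank ker ∂_1 − rank ∂_2 = (12 − 5) − 7 = 0, and the invariant factors of ∂_2 are all 1, so H_1 ≅ 0.
  H_2: rank ker ∂_2 − rank ∂_3 = (8 − 7) − 0 = 1, and there is no ∂_3, so H_2 ≅ Z.

As a check, the Euler characteristic is 6 − 12 + 8 = 2, which agrees with 1 − 0 + 1 = 2.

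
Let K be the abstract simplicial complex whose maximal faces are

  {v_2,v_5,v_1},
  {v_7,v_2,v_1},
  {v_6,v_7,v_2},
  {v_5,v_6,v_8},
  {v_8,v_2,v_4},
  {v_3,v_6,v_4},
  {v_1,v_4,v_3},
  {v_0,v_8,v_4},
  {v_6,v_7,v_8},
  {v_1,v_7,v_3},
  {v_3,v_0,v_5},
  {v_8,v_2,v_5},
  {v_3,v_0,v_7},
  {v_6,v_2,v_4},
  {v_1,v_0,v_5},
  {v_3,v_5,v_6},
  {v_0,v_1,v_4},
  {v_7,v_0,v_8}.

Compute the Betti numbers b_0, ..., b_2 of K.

Take the total order v_0 < v_1 < v_2 < v_3 < v_4 < v_5 < v_6 < v_7 < v_8 on the vertex set. Then K (dimension 2) consists of the simplices:

  0-simplices (9): [v_0], [v_1], [v_2], [v_3], [v_4], [v_5], [v_6], [v_7], [v_8]
  1-simplices (27): (27 of them)
  2-simplices (18): (18 of them)

Hence C_0 ≅ Z^9, C_1 ≅ Z^27, C_2 ≅ Z^18.

The boundary map ∂_1: C_1 → C_0 maps an edge to its endpoints' difference, ∂[p,q] = q − p. For instance
  ∂[v_2,v_4] = [v_4] − [v_2].
This gives a 9×27 integer matrix of rank 8; reducing to Smith normal form yields diagonal entries (1,1,1,1,1,1,1,1).

The boundary map ∂_2: C_2 → C_1 sends each 2-simplex [p,q,r] to [q,r] − [p,r] + [p,q]. For instance
  ∂[v_1,v_3,v_7] = [v_3,v_7] − [v_1,v_7] + [v_1,v_3],
  ∂[v_0,v_7,v_8] = [v_7,v_8] − [v_0,v_8] + [v_0,v_7].
This gives a 27×18 integer matrix of rank 18; reducing to Smith normal form yields diagonal entries (1,1,1,1,1,1,1,1,1,1,1,1,1,1,1,1,1,2).

Computing H_k = (kernel of ∂_k) / (image of ∂_{k+1}):

  H_0: rank C_0 − rank ∂_1 = 9 − 8 = 1, and the invariant factors of ∂_1 are all 1, so H_0 = Z.
  H_1: rank ker ∂_1 − rank ∂_2 = (27 − 8) − 18 = 1, and ∂_2 has invariant factor 2 > 1, so H_1 = Z ⊕ Z/2Z.
  H_2: rank ker ∂_2 − rank ∂_3 = (18 − 18) − 0 = 0, and there is no ∂_3, so H_2 = 0.

Hence the Betti numbers are b_0 = 1, b_1 = 1, b_2 = 0.

b_0 = 1, b_1 = 1, b_2 = 0.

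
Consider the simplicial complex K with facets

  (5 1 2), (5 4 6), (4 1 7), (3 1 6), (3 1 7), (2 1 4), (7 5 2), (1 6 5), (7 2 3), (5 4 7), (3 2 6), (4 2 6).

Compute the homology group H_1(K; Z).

H_1 ≅ Z/2.

K has 7 vertices, 18 edges, 12 triangles.
rank ∂_1 = 6, rank ∂_2 = 12 ⇒ b_1 = 18 − 6 − 12 = 0; ∂_2 has invariant factor(s) [2] giving torsion. So H_1 ≅ Z/2.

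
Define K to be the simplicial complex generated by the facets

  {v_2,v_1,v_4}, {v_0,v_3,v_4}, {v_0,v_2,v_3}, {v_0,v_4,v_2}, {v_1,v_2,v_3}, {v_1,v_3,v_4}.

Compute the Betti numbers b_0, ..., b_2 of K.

K has 5 vertices, 9 edges, 6 triangles.
rank ∂_0 = 0, rank ∂_1 = 4 ⇒ b_0 = 5 − 0 − 4 = 1; all invariant factors of ∂_1 are 1 so no torsion. So H_0 ≅ Z.
rank ∂_1 = 4, rank ∂_2 = 5 ⇒ b_1 = 9 − 4 − 5 = 0; all invariant factors of ∂_2 are 1 so no torsion. So H_1 ≅ 0.
rank ∂_2 = 5, rank ∂_3 = 0 ⇒ b_2 = 6 − 5 − 0 = 1. So H_2 ≅ Z.

b_0 = 1, b_1 = 0, b_2 = 1.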